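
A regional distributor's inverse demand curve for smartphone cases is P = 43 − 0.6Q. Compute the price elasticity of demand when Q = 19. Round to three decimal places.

-2.772

At Q = 19, P = 43 − 0.6(19) = 31.60.
dP/dQ = −0.6, so dQ/dP = 1/(−0.6) = -1.667.
ε = (dQ/dP)(P/Q) = (-1.667)(31.60/19).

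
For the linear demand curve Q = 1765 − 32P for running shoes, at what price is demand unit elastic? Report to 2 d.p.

27.58

For linear demand Q = a − bP, ε = −bP/(a − bP). |ε| = 1 when bP = a − bP, i.e. P = a/(2b).
P = 1765/(2·32) = 1765/64 = 27.5781.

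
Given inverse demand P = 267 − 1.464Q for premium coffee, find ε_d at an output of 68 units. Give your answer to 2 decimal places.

-1.68

At Q = 68, P = 267 − 1.464(68) = 167.45.
dP/dQ = −1.464, so dQ/dP = 1/(−1.464) = -0.683.
ε = (dQ/dP)(P/Q) = (-0.683)(167.45/68).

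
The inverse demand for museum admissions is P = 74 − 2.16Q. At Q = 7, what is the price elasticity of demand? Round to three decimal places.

-3.894

At Q = 7, P = 74 − 2.16(7) = 58.88.
dP/dQ = −2.16, so dQ/dP = 1/(−2.16) = -0.463.
ε = (dQ/dP)(P/Q) = (-0.463)(58.88/7).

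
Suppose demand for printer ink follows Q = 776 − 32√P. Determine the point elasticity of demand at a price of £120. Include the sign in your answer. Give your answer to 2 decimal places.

At P = 120, Q = 425.458.
dQ/dP = −32/(2√P) = -1.461.
ε = (dQ/dP)(P/Q) = (-1.461)(120/425.458).

-0.41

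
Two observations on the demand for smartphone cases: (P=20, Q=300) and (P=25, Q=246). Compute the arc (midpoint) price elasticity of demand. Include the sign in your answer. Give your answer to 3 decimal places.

ΔQ = 246 − 300 = -54; ΔP = 25 − 20 = 5.
Midpoints: P̄ = 22.50, Q̄ = 273.0.
ε = (ΔQ/ΔP)(P̄/Q̄) = (-54/5)(22.50/273.0).

-0.890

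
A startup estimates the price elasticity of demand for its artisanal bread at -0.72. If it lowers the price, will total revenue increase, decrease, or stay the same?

|ε| = 0.72 < 1, so demand is inelastic. A price cut therefore reduces total revenue.

decrease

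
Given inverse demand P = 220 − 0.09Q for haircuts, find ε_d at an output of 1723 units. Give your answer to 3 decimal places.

-0.419

At Q = 1723, P = 220 − 0.09(1723) = 64.93.
dP/dQ = −0.09, so dQ/dP = 1/(−0.09) = -11.111.
ε = (dQ/dP)(P/Q) = (-11.111)(64.93/1723).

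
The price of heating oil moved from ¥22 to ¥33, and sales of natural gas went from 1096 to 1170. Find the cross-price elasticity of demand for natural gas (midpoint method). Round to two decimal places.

ΔQ_x = 1170 − 1096 = 74; ΔP_y = 33 − 22 = 11.
Midpoints: P̄_y = 27.50, Q̄_x = 1133.0.
ε_xy = (ΔQ_x/ΔP_y)(P̄_y/Q̄_x) = (74/11)(27.50/1133.0).
ε_xy > 0, so the goods are substitutes.

0.16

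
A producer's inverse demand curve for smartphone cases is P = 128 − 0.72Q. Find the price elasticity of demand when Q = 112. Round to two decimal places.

-0.59

At Q = 112, P = 128 − 0.72(112) = 47.36.
dP/dQ = −0.72, so dQ/dP = 1/(−0.72) = -1.389.
ε = (dQ/dP)(P/Q) = (-1.389)(47.36/112).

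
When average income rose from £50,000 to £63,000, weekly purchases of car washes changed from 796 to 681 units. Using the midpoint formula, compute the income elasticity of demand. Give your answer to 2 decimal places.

ΔQ = -115, ΔI = 13000. Midpoints: Ī = 56,500, Q̄ = 738.5.
ε_I = (ΔQ/ΔI)(Ī/Q̄) = (-115/13000)(56500/738.5).
ε_I < 0, so the good is inferior.

-0.68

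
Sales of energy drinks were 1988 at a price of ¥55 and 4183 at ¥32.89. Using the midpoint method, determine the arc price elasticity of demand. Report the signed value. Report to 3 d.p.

ΔQ = 4183 − 1988 = 2195; ΔP = 32.89 − 55 = -22.11.
Midpoints: P̄ = 43.95, Q̄ = 3085.5.
ε = (ΔQ/ΔP)(P̄/Q̄) = (2195/-22.11)(43.95/3085.5).

-1.414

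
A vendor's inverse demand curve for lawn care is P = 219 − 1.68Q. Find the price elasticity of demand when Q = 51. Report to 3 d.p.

-1.556

At Q = 51, P = 219 − 1.68(51) = 133.32.
dP/dQ = −1.68, so dQ/dP = 1/(−1.68) = -0.595.
ε = (dQ/dP)(P/Q) = (-0.595)(133.32/51).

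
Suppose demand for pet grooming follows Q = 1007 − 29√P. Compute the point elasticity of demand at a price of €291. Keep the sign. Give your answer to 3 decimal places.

-0.483

At P = 291, Q = 512.297.
dQ/dP = −29/(2√P) = -0.850.
ε = (dQ/dP)(P/Q) = (-0.850)(291/512.297).
|ε| < 1, so demand is inelastic at this price.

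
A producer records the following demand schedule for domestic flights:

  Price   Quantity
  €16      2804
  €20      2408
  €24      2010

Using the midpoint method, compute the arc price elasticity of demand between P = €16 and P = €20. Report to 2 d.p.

-0.68

At P = 16, Q = 2804; at P = 20, Q = 2408.
ΔQ = -396, ΔP = 4. Midpoints: P̄ = 18.00, Q̄ = 2606.0.
ε = (ΔQ/ΔP)(P̄/Q̄) = (-396/4)(18.00/2606.0).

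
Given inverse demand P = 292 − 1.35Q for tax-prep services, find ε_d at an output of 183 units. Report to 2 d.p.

-0.18

At Q = 183, P = 292 − 1.35(183) = 44.95.
dP/dQ = −1.35, so dQ/dP = 1/(−1.35) = -0.741.
ε = (dQ/dP)(P/Q) = (-0.741)(44.95/183).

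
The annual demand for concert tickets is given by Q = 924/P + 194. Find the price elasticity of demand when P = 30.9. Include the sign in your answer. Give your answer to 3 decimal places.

-0.134

At P = 30.9, Q = 223.903.
dQ/dP = −924/P² = -0.968.
ε = (dQ/dP)(P/Q) = (-0.968)(30.9/223.903).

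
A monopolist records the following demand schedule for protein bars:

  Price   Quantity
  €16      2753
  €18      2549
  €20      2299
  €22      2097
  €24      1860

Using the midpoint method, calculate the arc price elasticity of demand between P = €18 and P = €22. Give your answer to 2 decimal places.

At P = 18, Q = 2549; at P = 22, Q = 2097.
ΔQ = -452, ΔP = 4. Midpoints: P̄ = 20.00, Q̄ = 2323.0.
ε = (ΔQ/ΔP)(P̄/Q̄) = (-452/4)(20.00/2323.0).

-0.97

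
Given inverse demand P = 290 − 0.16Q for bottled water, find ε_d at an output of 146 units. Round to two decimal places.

-11.41

At Q = 146, P = 290 − 0.16(146) = 266.64.
dP/dQ = −0.16, so dQ/dP = 1/(−0.16) = -6.250.
ε = (dQ/dP)(P/Q) = (-6.250)(266.64/146).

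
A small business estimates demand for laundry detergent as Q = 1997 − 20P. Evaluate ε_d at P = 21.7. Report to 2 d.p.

-0.28

At P = 21.7, Q = 1563.
dQ/dP = −20.
ε = (dQ/dP)(P/Q) = (-20)(21.7/1563).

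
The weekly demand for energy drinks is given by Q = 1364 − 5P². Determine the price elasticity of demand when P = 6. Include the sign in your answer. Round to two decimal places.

-0.30

At P = 6, Q = 1184.
dQ/dP = −10P = -60.
ε = (dQ/dP)(P/Q) = (-60)(6/1184).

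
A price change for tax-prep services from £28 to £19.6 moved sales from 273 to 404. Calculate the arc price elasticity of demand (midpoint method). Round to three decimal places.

-1.097

ΔQ = 404 − 273 = 131; ΔP = 19.6 − 28 = -8.4.
Midpoints: P̄ = 23.80, Q̄ = 338.5.
ε = (ΔQ/ΔP)(P̄/Q̄) = (131/-8.4)(23.80/338.5).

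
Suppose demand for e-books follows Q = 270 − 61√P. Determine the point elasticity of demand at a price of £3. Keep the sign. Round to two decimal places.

-0.32

At P = 3, Q = 164.345.
dQ/dP = −61/(2√P) = -17.609.
ε = (dQ/dP)(P/Q) = (-17.609)(3/164.345).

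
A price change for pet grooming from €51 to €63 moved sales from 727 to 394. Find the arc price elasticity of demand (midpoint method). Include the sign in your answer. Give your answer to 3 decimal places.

ΔQ = 394 − 727 = -333; ΔP = 63 − 51 = 12.
Midpoints: P̄ = 57.00, Q̄ = 560.5.
ε = (ΔQ/ΔP)(P̄/Q̄) = (-333/12)(57.00/560.5).

-2.822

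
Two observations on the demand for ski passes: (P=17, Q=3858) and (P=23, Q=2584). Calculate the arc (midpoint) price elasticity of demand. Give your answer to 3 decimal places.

ΔQ = 2584 − 3858 = -1274; ΔP = 23 − 17 = 6.
Midpoints: P̄ = 20.00, Q̄ = 3221.0.
ε = (ΔQ/ΔP)(P̄/Q̄) = (-1274/6)(20.00/3221.0).

-1.318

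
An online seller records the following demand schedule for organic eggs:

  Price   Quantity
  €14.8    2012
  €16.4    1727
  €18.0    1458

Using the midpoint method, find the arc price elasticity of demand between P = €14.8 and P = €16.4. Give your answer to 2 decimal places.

At P = 14.8, Q = 2012; at P = 16.4, Q = 1727.
ΔQ = -285, ΔP = 1.6. Midpoints: P̄ = 15.60, Q̄ = 1869.5.
ε = (ΔQ/ΔP)(P̄/Q̄) = (-285/1.6)(15.60/1869.5).

-1.49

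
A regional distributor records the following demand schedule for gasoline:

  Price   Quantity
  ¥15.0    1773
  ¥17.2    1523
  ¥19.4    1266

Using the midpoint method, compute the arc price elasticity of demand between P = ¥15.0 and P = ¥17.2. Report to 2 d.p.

-1.11

At P = 15.0, Q = 1773; at P = 17.2, Q = 1523.
ΔQ = -250, ΔP = 2.2. Midpoints: P̄ = 16.10, Q̄ = 1648.0.
ε = (ΔQ/ΔP)(P̄/Q̄) = (-250/2.2)(16.10/1648.0).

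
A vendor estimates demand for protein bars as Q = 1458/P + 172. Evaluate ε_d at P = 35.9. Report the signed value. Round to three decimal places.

At P = 35.9, Q = 212.613.
dQ/dP = −1458/P² = -1.131.
ε = (dQ/dP)(P/Q) = (-1.131)(35.9/212.613).

-0.191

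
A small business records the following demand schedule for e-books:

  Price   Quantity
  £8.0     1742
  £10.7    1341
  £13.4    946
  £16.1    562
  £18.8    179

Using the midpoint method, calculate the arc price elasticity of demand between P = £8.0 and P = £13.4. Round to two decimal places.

-1.17

At P = 8.0, Q = 1742; at P = 13.4, Q = 946.
ΔQ = -796, ΔP = 5.4. Midpoints: P̄ = 10.70, Q̄ = 1344.0.
ε = (ΔQ/ΔP)(P̄/Q̄) = (-796/5.4)(10.70/1344.0).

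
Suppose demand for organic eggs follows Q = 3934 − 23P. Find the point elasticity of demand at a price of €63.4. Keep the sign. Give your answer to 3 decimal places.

At P = 63.4, Q = 2475.800.
dQ/dP = −23.
ε = (dQ/dP)(P/Q) = (-23)(63.4/2475.800).

-0.589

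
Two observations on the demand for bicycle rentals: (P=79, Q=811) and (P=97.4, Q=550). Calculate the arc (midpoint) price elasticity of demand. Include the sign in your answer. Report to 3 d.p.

-1.838

ΔQ = 550 − 811 = -261; ΔP = 97.4 − 79 = 18.4.
Midpoints: P̄ = 88.20, Q̄ = 680.5.
ε = (ΔQ/ΔP)(P̄/Q̄) = (-261/18.4)(88.20/680.5).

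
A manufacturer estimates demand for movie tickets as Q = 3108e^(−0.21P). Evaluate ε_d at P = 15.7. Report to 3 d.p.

-3.297

At P = 15.7, Q = 114.977.
dQ/dP = −0.21·3108e^(−0.21P) = −0.21Q = -24.145.
ε = (dQ/dP)(P/Q) = (-24.145)(15.7/114.977).
|ε| > 1, so demand is elastic at this price.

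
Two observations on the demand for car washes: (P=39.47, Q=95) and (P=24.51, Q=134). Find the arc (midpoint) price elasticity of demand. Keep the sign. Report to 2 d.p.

-0.73

ΔQ = 134 − 95 = 39; ΔP = 24.51 − 39.47 = -14.96.
Midpoints: P̄ = 31.99, Q̄ = 114.5.
ε = (ΔQ/ΔP)(P̄/Q̄) = (39/-14.96)(31.99/114.5).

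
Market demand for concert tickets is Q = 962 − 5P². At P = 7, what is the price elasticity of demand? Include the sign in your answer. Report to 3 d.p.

-0.683

At P = 7, Q = 717.
dQ/dP = −10P = -70.
ε = (dQ/dP)(P/Q) = (-70)(7/717).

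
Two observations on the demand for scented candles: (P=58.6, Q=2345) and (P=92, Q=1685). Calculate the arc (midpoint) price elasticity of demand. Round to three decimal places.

-0.738

ΔQ = 1685 − 2345 = -660; ΔP = 92 − 58.6 = 33.4.
Midpoints: P̄ = 75.30, Q̄ = 2015.0.
ε = (ΔQ/ΔP)(P̄/Q̄) = (-660/33.4)(75.30/2015.0).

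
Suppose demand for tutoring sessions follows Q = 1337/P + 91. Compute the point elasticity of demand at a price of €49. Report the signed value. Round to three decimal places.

At P = 49, Q = 118.286.
dQ/dP = −1337/P² = -0.557.
ε = (dQ/dP)(P/Q) = (-0.557)(49/118.286).

-0.231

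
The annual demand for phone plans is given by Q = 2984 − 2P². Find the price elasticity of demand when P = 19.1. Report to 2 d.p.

At P = 19.1, Q = 2254.380.
dQ/dP = −4P = -76.400.
ε = (dQ/dP)(P/Q) = (-76.400)(19.1/2254.380).
|ε| < 1, so demand is inelastic at this price.

-0.65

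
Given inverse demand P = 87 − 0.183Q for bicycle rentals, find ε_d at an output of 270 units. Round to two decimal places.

At Q = 270, P = 87 − 0.183(270) = 37.59.
dP/dQ = −0.183, so dQ/dP = 1/(−0.183) = -5.464.
ε = (dQ/dP)(P/Q) = (-5.464)(37.59/270).

-0.76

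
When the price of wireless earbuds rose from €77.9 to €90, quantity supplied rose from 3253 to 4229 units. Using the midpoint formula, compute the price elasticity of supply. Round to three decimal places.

1.810

ΔQ = 4229 − 3253 = 976; ΔP = 90 − 77.9 = 12.1.
Midpoints: P̄ = 83.95, Q̄ = 3741.0.
ε_s = (ΔQ/ΔP)(P̄/Q̄) = (976/12.1)(83.95/3741.0).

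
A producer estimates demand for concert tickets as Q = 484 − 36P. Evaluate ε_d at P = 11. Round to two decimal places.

At P = 11, Q = 88.
dQ/dP = −36.
ε = (dQ/dP)(P/Q) = (-36)(11/88).

-4.50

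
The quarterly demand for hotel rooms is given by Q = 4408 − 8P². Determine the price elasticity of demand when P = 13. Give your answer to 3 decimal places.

At P = 13, Q = 3056.
dQ/dP = −16P = -208.
ε = (dQ/dP)(P/Q) = (-208)(13/3056).

-0.885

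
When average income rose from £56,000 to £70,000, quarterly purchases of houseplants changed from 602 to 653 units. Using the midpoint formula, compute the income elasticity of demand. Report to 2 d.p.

0.37

ΔQ = 51, ΔI = 14000. Midpoints: Ī = 63,000, Q̄ = 627.5.
ε_I = (ΔQ/ΔI)(Ī/Q̄) = (51/14000)(63000/627.5).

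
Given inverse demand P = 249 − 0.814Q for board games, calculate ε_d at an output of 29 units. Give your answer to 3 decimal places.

At Q = 29, P = 249 − 0.814(29) = 225.39.
dP/dQ = −0.814, so dQ/dP = 1/(−0.814) = -1.229.
ε = (dQ/dP)(P/Q) = (-1.229)(225.39/29).

-9.548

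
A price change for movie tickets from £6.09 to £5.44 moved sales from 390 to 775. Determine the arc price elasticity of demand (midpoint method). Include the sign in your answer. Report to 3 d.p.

-5.862

ΔQ = 775 − 390 = 385; ΔP = 5.44 − 6.09 = -0.65.
Midpoints: P̄ = 5.77, Q̄ = 582.5.
ε = (ΔQ/ΔP)(P̄/Q̄) = (385/-0.65)(5.77/582.5).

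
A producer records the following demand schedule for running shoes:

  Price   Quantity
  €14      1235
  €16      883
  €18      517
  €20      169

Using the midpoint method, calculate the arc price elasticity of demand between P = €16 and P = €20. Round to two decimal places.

At P = 16, Q = 883; at P = 20, Q = 169.
ΔQ = -714, ΔP = 4. Midpoints: P̄ = 18.00, Q̄ = 526.0.
ε = (ΔQ/ΔP)(P̄/Q̄) = (-714/4)(18.00/526.0).

-6.11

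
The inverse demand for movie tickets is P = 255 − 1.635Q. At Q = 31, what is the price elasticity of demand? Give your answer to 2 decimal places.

-4.03

At Q = 31, P = 255 − 1.635(31) = 204.31.
dP/dQ = −1.635, so dQ/dP = 1/(−1.635) = -0.612.
ε = (dQ/dP)(P/Q) = (-0.612)(204.31/31).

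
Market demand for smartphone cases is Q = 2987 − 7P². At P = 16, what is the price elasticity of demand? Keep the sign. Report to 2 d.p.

At P = 16, Q = 1195.
dQ/dP = −14P = -224.
ε = (dQ/dP)(P/Q) = (-224)(16/1195).
|ε| > 1, so demand is elastic at this price.

-3.00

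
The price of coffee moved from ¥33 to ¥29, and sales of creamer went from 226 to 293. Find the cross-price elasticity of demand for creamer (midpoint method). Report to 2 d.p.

ΔQ_x = 293 − 226 = 67; ΔP_y = 29 − 33 = -4.
Midpoints: P̄_y = 31.00, Q̄_x = 259.5.
ε_xy = (ΔQ_x/ΔP_y)(P̄_y/Q̄_x) = (67/-4)(31.00/259.5).

-2.00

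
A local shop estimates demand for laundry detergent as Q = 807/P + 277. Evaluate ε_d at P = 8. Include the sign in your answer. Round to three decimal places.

-0.267

At P = 8, Q = 377.875.
dQ/dP = −807/P² = -12.609.
ε = (dQ/dP)(P/Q) = (-12.609)(8/377.875).
|ε| < 1, so demand is inelastic at this price.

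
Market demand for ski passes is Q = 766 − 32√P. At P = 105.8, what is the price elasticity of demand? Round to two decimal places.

At P = 105.8, Q = 436.851.
dQ/dP = −32/(2√P) = -1.556.
ε = (dQ/dP)(P/Q) = (-1.556)(105.8/436.851).

-0.38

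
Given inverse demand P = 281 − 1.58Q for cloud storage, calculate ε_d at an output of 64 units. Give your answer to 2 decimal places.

-1.78

At Q = 64, P = 281 − 1.58(64) = 179.88.
dP/dQ = −1.58, so dQ/dP = 1/(−1.58) = -0.633.
ε = (dQ/dP)(P/Q) = (-0.633)(179.88/64).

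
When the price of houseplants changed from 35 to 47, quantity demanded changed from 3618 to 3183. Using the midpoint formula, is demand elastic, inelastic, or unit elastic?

inelastic

Arc ε ≈ -0.437.
|ε| = 0.44 < 1.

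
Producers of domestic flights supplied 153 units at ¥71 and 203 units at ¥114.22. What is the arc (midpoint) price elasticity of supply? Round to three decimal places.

ΔQ = 203 − 153 = 50; ΔP = 114.22 − 71 = 43.22.
Midpoints: P̄ = 92.61, Q̄ = 178.0.
ε_s = (ΔQ/ΔP)(P̄/Q̄) = (50/43.22)(92.61/178.0).

0.602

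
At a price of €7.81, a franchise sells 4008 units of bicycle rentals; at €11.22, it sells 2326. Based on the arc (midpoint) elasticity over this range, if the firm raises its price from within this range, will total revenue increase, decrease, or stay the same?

Arc ε = (-1682/3.41)(9.52/3167.0) ≈ -1.482.
|ε| = 1.48 > 1, so demand is elastic. A price rise therefore reduces total revenue.

decrease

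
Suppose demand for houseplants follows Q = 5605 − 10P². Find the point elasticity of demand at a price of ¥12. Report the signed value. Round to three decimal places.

At P = 12, Q = 4165.
dQ/dP = −20P = -240.
ε = (dQ/dP)(P/Q) = (-240)(12/4165).

-0.691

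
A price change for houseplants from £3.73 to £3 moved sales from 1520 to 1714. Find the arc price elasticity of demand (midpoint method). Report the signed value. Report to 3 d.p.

-0.553

ΔQ = 1714 − 1520 = 194; ΔP = 3 − 3.73 = -0.73.
Midpoints: P̄ = 3.37, Q̄ = 1617.0.
ε = (ΔQ/ΔP)(P̄/Q̄) = (194/-0.73)(3.37/1617.0).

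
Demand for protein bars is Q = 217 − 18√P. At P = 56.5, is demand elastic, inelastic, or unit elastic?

Q = 81.700, dQ/dP = -1.197.
ε = (dQ/dP)(P/Q) ≈ -0.828.
|ε| = 0.83 < 1.

inelastic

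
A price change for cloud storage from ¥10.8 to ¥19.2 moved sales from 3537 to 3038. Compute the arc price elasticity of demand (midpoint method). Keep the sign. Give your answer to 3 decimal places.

-0.271

ΔQ = 3038 − 3537 = -499; ΔP = 19.2 − 10.8 = 8.4.
Midpoints: P̄ = 15.00, Q̄ = 3287.5.
ε = (ΔQ/ΔP)(P̄/Q̄) = (-499/8.4)(15.00/3287.5).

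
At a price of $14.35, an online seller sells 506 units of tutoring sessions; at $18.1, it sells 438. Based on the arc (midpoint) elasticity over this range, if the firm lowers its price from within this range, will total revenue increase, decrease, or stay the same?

decrease

Arc ε = (-68/3.75)(16.23/472.0) ≈ -0.623.
|ε| = 0.62 < 1, so demand is inelastic. A price cut therefore reduces total revenue.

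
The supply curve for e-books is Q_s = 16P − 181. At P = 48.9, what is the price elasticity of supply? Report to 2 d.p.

1.30

At P = 48.9, Q_s = 601.40.
dQ_s/dP = 16.
ε_s = (dQ_s/dP)(P/Q_s) = (16)(48.9/601.40).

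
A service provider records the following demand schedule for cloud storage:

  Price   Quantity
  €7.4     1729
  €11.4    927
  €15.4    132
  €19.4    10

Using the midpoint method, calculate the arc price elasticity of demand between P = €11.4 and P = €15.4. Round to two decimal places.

At P = 11.4, Q = 927; at P = 15.4, Q = 132.
ΔQ = -795, ΔP = 4.0. Midpoints: P̄ = 13.40, Q̄ = 529.5.
ε = (ΔQ/ΔP)(P̄/Q̄) = (-795/4.0)(13.40/529.5).

-5.03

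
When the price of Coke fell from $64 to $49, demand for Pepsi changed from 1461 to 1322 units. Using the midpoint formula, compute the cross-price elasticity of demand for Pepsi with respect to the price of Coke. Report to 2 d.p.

0.38

ΔQ_x = 1322 − 1461 = -139; ΔP_y = 49 − 64 = -15.
Midpoints: P̄_y = 56.50, Q̄_x = 1391.5.
ε_xy = (ΔQ_x/ΔP_y)(P̄_y/Q̄_x) = (-139/-15)(56.50/1391.5).
ε_xy > 0, so the goods are substitutes.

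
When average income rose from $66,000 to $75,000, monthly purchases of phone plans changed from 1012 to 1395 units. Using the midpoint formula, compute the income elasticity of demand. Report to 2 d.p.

2.49

ΔQ = 383, ΔI = 9000. Midpoints: Ī = 70,500, Q̄ = 1203.5.
ε_I = (ΔQ/ΔI)(Ī/Q̄) = (383/9000)(70500/1203.5).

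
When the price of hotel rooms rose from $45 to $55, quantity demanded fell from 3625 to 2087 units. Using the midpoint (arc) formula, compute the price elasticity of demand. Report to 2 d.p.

ΔQ = 2087 − 3625 = -1538; ΔP = 55 − 45 = 10.
Midpoints: P̄ = 50.00, Q̄ = 2856.0.
ε = (ΔQ/ΔP)(P̄/Q̄) = (-1538/10)(50.00/2856.0).

-2.69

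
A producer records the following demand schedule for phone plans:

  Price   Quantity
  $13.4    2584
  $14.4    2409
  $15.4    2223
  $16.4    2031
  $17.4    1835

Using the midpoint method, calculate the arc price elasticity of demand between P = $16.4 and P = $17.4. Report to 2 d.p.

-1.71

At P = 16.4, Q = 2031; at P = 17.4, Q = 1835.
ΔQ = -196, ΔP = 1.0. Midpoints: P̄ = 16.90, Q̄ = 1933.0.
ε = (ΔQ/ΔP)(P̄/Q̄) = (-196/1.0)(16.90/1933.0).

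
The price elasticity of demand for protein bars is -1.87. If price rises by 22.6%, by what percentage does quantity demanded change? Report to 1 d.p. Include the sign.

-42.3%

%ΔQ ≈ ε × %ΔP = (-1.87)(22.6%) = -42.26%.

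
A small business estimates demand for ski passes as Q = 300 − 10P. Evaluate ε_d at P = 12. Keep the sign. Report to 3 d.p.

At P = 12, Q = 180.
dQ/dP = −10.
ε = (dQ/dP)(P/Q) = (-10)(12/180).
|ε| < 1, so demand is inelastic at this price.

-0.667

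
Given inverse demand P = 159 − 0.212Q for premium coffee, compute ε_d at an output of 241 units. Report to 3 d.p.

At Q = 241, P = 159 − 0.212(241) = 107.91.
dP/dQ = −0.212, so dQ/dP = 1/(−0.212) = -4.717.
ε = (dQ/dP)(P/Q) = (-4.717)(107.91/241).

-2.112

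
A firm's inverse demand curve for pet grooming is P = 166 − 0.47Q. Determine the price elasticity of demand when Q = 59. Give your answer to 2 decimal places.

-4.99

At Q = 59, P = 166 − 0.47(59) = 138.27.
dP/dQ = −0.47, so dQ/dP = 1/(−0.47) = -2.128.
ε = (dQ/dP)(P/Q) = (-2.128)(138.27/59).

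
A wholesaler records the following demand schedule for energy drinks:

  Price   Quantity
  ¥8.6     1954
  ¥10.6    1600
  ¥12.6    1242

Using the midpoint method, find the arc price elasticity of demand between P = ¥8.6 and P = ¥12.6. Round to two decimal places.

At P = 8.6, Q = 1954; at P = 12.6, Q = 1242.
ΔQ = -712, ΔP = 4.0. Midpoints: P̄ = 10.60, Q̄ = 1598.0.
ε = (ΔQ/ΔP)(P̄/Q̄) = (-712/4.0)(10.60/1598.0).

-1.18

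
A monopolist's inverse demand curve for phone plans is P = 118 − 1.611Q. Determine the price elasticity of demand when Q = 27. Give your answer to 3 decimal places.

-1.713

At Q = 27, P = 118 − 1.611(27) = 74.50.
dP/dQ = −1.611, so dQ/dP = 1/(−1.611) = -0.621.
ε = (dQ/dP)(P/Q) = (-0.621)(74.50/27).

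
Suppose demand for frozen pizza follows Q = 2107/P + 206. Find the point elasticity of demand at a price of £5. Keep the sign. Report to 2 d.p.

At P = 5, Q = 627.400.
dQ/dP = −2107/P² = -84.280.
ε = (dQ/dP)(P/Q) = (-84.280)(5/627.400).

-0.67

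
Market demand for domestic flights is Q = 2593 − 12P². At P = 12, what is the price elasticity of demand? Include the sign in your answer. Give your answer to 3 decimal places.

-3.995

At P = 12, Q = 865.
dQ/dP = −24P = -288.
ε = (dQ/dP)(P/Q) = (-288)(12/865).
|ε| > 1, so demand is elastic at this price.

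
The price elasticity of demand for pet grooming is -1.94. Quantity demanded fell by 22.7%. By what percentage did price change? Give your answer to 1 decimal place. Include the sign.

11.7%

%ΔP ≈ %ΔQ / ε = (-22.7%)/(-1.94) = 11.70%.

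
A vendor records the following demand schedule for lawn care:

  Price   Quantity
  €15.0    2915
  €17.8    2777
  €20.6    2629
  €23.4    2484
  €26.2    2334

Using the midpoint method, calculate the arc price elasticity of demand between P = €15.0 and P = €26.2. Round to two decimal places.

At P = 15.0, Q = 2915; at P = 26.2, Q = 2334.
ΔQ = -581, ΔP = 11.2. Midpoints: P̄ = 20.60, Q̄ = 2624.5.
ε = (ΔQ/ΔP)(P̄/Q̄) = (-581/11.2)(20.60/2624.5).

-0.41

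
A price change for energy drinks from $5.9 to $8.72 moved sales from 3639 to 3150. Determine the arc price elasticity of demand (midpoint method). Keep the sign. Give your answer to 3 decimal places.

ΔQ = 3150 − 3639 = -489; ΔP = 8.72 − 5.9 = 2.82.
Midpoints: P̄ = 7.31, Q̄ = 3394.5.
ε = (ΔQ/ΔP)(P̄/Q̄) = (-489/2.82)(7.31/3394.5).

-0.373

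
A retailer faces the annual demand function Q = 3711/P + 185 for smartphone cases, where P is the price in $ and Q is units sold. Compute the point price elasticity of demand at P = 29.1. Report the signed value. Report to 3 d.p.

At P = 29.1, Q = 312.526.
dQ/dP = −3711/P² = -4.382.
ε = (dQ/dP)(P/Q) = (-4.382)(29.1/312.526).

-0.408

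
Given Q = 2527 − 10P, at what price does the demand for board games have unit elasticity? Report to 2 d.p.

126.35

For linear demand Q = a − bP, ε = −bP/(a − bP). |ε| = 1 when bP = a − bP, i.e. P = a/(2b).
P = 2527/(2·10) = 2527/20 = 126.3500.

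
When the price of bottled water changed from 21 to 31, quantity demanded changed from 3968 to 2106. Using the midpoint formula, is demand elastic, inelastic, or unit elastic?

elastic

Arc ε ≈ -1.594.
|ε| = 1.59 > 1.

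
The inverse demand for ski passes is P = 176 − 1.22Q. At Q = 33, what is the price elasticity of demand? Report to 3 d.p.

-3.372

At Q = 33, P = 176 − 1.22(33) = 135.74.
dP/dQ = −1.22, so dQ/dP = 1/(−1.22) = -0.820.
ε = (dQ/dP)(P/Q) = (-0.820)(135.74/33).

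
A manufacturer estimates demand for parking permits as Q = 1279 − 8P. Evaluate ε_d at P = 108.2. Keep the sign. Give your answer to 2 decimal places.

-2.09

At P = 108.2, Q = 413.400.
dQ/dP = −8.
ε = (dQ/dP)(P/Q) = (-8)(108.2/413.400).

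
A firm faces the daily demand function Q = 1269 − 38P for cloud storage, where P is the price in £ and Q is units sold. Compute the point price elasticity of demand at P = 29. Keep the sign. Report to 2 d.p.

At P = 29, Q = 167.
dQ/dP = −38.
ε = (dQ/dP)(P/Q) = (-38)(29/167).

-6.60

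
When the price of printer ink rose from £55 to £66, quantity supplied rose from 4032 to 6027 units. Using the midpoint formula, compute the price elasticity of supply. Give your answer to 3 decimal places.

ΔQ = 6027 − 4032 = 1995; ΔP = 66 − 55 = 11.
Midpoints: P̄ = 60.50, Q̄ = 5029.5.
ε_s = (ΔQ/ΔP)(P̄/Q̄) = (1995/11)(60.50/5029.5).

2.182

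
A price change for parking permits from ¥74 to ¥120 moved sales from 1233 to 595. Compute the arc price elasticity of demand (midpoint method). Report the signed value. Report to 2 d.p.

-1.47

ΔQ = 595 − 1233 = -638; ΔP = 120 − 74 = 46.
Midpoints: P̄ = 97.00, Q̄ = 914.0.
ε = (ΔQ/ΔP)(P̄/Q̄) = (-638/46)(97.00/914.0).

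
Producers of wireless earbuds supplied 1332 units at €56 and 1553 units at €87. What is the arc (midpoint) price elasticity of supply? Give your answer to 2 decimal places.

0.35

ΔQ = 1553 − 1332 = 221; ΔP = 87 − 56 = 31.
Midpoints: P̄ = 71.50, Q̄ = 1442.5.
ε_s = (ΔQ/ΔP)(P̄/Q̄) = (221/31)(71.50/1442.5).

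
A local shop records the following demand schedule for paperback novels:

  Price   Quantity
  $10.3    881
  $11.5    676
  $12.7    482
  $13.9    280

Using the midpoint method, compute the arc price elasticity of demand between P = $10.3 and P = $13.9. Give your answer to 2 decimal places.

-3.48

At P = 10.3, Q = 881; at P = 13.9, Q = 280.
ΔQ = -601, ΔP = 3.6. Midpoints: P̄ = 12.10, Q̄ = 580.5.
ε = (ΔQ/ΔP)(P̄/Q̄) = (-601/3.6)(12.10/580.5).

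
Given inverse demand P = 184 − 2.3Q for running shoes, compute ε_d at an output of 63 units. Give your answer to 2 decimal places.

At Q = 63, P = 184 − 2.3(63) = 39.10.
dP/dQ = −2.3, so dQ/dP = 1/(−2.3) = -0.435.
ε = (dQ/dP)(P/Q) = (-0.435)(39.10/63).

-0.27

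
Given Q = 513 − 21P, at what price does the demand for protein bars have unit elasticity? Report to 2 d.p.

12.21

For linear demand Q = a − bP, ε = −bP/(a − bP). |ε| = 1 when bP = a − bP, i.e. P = a/(2b).
P = 513/(2·21) = 513/42 = 12.2143.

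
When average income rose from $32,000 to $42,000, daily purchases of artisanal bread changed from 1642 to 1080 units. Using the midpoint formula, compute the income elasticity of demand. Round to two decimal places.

ΔQ = -562, ΔI = 10000. Midpoints: Ī = 37,000, Q̄ = 1361.0.
ε_I = (ΔQ/ΔI)(Ī/Q̄) = (-562/10000)(37000/1361.0).

-1.53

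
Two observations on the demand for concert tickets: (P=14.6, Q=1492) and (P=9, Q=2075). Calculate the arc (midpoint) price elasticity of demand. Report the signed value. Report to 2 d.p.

ΔQ = 2075 − 1492 = 583; ΔP = 9 − 14.6 = -5.6.
Midpoints: P̄ = 11.80, Q̄ = 1783.5.
ε = (ΔQ/ΔP)(P̄/Q̄) = (583/-5.6)(11.80/1783.5).

-0.69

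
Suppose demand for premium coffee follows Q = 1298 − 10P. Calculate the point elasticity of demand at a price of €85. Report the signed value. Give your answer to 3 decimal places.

-1.897

At P = 85, Q = 448.
dQ/dP = −10.
ε = (dQ/dP)(P/Q) = (-10)(85/448).
|ε| > 1, so demand is elastic at this price.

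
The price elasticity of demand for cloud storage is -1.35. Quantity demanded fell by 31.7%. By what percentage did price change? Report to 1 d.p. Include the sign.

23.5%

%ΔP ≈ %ΔQ / ε = (-31.7%)/(-1.35) = 23.48%.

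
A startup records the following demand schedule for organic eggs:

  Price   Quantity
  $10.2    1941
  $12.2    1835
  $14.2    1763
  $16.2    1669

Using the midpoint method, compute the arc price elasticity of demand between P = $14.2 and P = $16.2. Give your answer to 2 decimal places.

At P = 14.2, Q = 1763; at P = 16.2, Q = 1669.
ΔQ = -94, ΔP = 2.0. Midpoints: P̄ = 15.20, Q̄ = 1716.0.
ε = (ΔQ/ΔP)(P̄/Q̄) = (-94/2.0)(15.20/1716.0).

-0.42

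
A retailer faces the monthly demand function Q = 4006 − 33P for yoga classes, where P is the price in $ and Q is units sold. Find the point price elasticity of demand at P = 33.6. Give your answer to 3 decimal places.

-0.383

At P = 33.6, Q = 2897.200.
dQ/dP = −33.
ε = (dQ/dP)(P/Q) = (-33)(33.6/2897.200).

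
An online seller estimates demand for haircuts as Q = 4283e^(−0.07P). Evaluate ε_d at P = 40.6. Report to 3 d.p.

-2.842

At P = 40.6, Q = 249.737.
dQ/dP = −0.07·4283e^(−0.07P) = −0.07Q = -17.482.
ε = (dQ/dP)(P/Q) = (-17.482)(40.6/249.737).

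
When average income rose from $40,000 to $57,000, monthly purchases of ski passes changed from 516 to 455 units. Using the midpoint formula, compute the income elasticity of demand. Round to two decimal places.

ΔQ = -61, ΔI = 17000. Midpoints: Ī = 48,500, Q̄ = 485.5.
ε_I = (ΔQ/ΔI)(Ī/Q̄) = (-61/17000)(48500/485.5).

-0.36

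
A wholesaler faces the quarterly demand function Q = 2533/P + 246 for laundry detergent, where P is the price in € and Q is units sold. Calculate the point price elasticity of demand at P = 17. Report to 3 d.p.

-0.377

At P = 17, Q = 395.
dQ/dP = −2533/P² = -8.765.
ε = (dQ/dP)(P/Q) = (-8.765)(17/395).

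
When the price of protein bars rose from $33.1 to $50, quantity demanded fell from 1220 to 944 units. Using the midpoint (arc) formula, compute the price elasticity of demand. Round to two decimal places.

-0.63

ΔQ = 944 − 1220 = -276; ΔP = 50 − 33.1 = 16.9.
Midpoints: P̄ = 41.55, Q̄ = 1082.0.
ε = (ΔQ/ΔP)(P̄/Q̄) = (-276/16.9)(41.55/1082.0).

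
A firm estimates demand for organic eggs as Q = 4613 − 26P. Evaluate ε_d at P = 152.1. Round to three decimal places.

At P = 152.1, Q = 658.400.
dQ/dP = −26.
ε = (dQ/dP)(P/Q) = (-26)(152.1/658.400).

-6.006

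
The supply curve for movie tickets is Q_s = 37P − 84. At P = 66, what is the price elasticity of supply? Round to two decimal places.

At P = 66, Q_s = 2358.
dQ_s/dP = 37.
ε_s = (dQ_s/dP)(P/Q_s) = (37)(66/2358).

1.04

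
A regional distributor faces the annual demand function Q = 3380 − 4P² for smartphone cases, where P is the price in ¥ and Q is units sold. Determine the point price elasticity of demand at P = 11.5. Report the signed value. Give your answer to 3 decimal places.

At P = 11.5, Q = 2851.
dQ/dP = −8P = -92.
ε = (dQ/dP)(P/Q) = (-92)(11.5/2851).

-0.371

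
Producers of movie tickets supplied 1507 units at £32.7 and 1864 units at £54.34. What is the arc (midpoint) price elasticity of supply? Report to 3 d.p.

0.426

ΔQ = 1864 − 1507 = 357; ΔP = 54.34 − 32.7 = 21.64.
Midpoints: P̄ = 43.52, Q̄ = 1685.5.
ε_s = (ΔQ/ΔP)(P̄/Q̄) = (357/21.64)(43.52/1685.5).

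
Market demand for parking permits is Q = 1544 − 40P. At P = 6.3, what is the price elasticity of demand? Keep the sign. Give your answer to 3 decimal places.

At P = 6.3, Q = 1292.
dQ/dP = −40.
ε = (dQ/dP)(P/Q) = (-40)(6.3/1292).

-0.195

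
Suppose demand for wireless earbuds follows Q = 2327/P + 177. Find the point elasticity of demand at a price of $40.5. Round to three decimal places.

-0.245

At P = 40.5, Q = 234.457.
dQ/dP = −2327/P² = -1.419.
ε = (dQ/dP)(P/Q) = (-1.419)(40.5/234.457).
|ε| < 1, so demand is inelastic at this price.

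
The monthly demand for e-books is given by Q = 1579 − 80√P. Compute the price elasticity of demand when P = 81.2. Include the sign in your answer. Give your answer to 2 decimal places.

-0.42

At P = 81.2, Q = 858.112.
dQ/dP = −80/(2√P) = -4.439.
ε = (dQ/dP)(P/Q) = (-4.439)(81.2/858.112).
|ε| < 1, so demand is inelastic at this price.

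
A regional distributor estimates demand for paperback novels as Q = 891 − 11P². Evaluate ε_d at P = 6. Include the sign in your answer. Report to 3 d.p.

At P = 6, Q = 495.
dQ/dP = −22P = -132.
ε = (dQ/dP)(P/Q) = (-132)(6/495).

-1.600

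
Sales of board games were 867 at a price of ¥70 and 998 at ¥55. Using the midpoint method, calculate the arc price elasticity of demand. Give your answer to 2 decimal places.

ΔQ = 998 − 867 = 131; ΔP = 55 − 70 = -15.
Midpoints: P̄ = 62.50, Q̄ = 932.5.
ε = (ΔQ/ΔP)(P̄/Q̄) = (131/-15)(62.50/932.5).

-0.59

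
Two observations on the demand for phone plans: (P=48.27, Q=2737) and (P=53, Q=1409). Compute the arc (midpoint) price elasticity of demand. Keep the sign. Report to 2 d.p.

-6.86

ΔQ = 1409 − 2737 = -1328; ΔP = 53 − 48.27 = 4.73.
Midpoints: P̄ = 50.64, Q̄ = 2073.0.
ε = (ΔQ/ΔP)(P̄/Q̄) = (-1328/4.73)(50.64/2073.0).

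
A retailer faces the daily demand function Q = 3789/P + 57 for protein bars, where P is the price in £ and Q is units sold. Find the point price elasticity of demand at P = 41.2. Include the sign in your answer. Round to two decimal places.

-0.62

At P = 41.2, Q = 148.966.
dQ/dP = −3789/P² = -2.232.
ε = (dQ/dP)(P/Q) = (-2.232)(41.2/148.966).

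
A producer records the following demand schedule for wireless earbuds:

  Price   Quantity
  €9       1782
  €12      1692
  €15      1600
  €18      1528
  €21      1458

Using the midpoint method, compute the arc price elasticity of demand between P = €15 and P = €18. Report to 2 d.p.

At P = 15, Q = 1600; at P = 18, Q = 1528.
ΔQ = -72, ΔP = 3. Midpoints: P̄ = 16.50, Q̄ = 1564.0.
ε = (ΔQ/ΔP)(P̄/Q̄) = (-72/3)(16.50/1564.0).

-0.25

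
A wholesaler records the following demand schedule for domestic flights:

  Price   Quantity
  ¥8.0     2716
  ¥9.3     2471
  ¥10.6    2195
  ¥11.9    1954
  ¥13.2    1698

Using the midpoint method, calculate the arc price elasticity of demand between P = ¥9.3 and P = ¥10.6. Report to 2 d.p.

-0.91

At P = 9.3, Q = 2471; at P = 10.6, Q = 2195.
ΔQ = -276, ΔP = 1.3. Midpoints: P̄ = 9.95, Q̄ = 2333.0.
ε = (ΔQ/ΔP)(P̄/Q̄) = (-276/1.3)(9.95/2333.0).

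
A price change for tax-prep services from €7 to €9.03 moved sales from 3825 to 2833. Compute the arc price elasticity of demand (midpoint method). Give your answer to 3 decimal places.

ΔQ = 2833 − 3825 = -992; ΔP = 9.03 − 7 = 2.03.
Midpoints: P̄ = 8.02, Q̄ = 3329.0.
ε = (ΔQ/ΔP)(P̄/Q̄) = (-992/2.03)(8.02/3329.0).

-1.177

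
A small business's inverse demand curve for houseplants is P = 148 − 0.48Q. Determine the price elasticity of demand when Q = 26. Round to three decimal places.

At Q = 26, P = 148 − 0.48(26) = 135.52.
dP/dQ = −0.48, so dQ/dP = 1/(−0.48) = -2.083.
ε = (dQ/dP)(P/Q) = (-2.083)(135.52/26).

-10.859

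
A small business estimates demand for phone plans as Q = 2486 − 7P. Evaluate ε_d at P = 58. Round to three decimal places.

At P = 58, Q = 2080.
dQ/dP = −7.
ε = (dQ/dP)(P/Q) = (-7)(58/2080).

-0.195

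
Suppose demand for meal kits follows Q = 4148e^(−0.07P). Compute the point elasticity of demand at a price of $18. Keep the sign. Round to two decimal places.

-1.26

At P = 18, Q = 1176.597.
dQ/dP = −0.07·4148e^(−0.07P) = −0.07Q = -82.362.
ε = (dQ/dP)(P/Q) = (-82.362)(18/1176.597).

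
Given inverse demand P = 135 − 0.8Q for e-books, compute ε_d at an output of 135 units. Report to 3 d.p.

-0.250

At Q = 135, P = 135 − 0.8(135) = 27.00.
dP/dQ = −0.8, so dQ/dP = 1/(−0.8) = -1.250.
ε = (dQ/dP)(P/Q) = (-1.250)(27.00/135).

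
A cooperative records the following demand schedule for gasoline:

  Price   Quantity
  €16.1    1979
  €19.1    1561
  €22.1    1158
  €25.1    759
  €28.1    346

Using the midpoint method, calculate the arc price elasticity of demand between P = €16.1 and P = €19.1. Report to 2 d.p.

At P = 16.1, Q = 1979; at P = 19.1, Q = 1561.
ΔQ = -418, ΔP = 3.0. Midpoints: P̄ = 17.60, Q̄ = 1770.0.
ε = (ΔQ/ΔP)(P̄/Q̄) = (-418/3.0)(17.60/1770.0).

-1.39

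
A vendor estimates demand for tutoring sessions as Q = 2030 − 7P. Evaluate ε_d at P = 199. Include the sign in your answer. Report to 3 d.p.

At P = 199, Q = 637.
dQ/dP = −7.
ε = (dQ/dP)(P/Q) = (-7)(199/637).
|ε| > 1, so demand is elastic at this price.

-2.187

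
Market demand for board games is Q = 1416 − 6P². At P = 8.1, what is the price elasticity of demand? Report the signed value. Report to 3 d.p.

At P = 8.1, Q = 1022.340.
dQ/dP = −12P = -97.200.
ε = (dQ/dP)(P/Q) = (-97.200)(8.1/1022.340).
|ε| < 1, so demand is inelastic at this price.

-0.770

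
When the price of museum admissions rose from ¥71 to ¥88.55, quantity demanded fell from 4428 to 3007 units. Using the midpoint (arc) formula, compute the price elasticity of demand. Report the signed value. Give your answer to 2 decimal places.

-1.74

ΔQ = 3007 − 4428 = -1421; ΔP = 88.55 − 71 = 17.55.
Midpoints: P̄ = 79.78, Q̄ = 3717.5.
ε = (ΔQ/ΔP)(P̄/Q̄) = (-1421/17.55)(79.78/3717.5).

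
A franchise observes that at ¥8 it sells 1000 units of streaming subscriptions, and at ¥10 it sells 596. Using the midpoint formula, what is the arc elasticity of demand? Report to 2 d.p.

ΔQ = 596 − 1000 = -404; ΔP = 10 − 8 = 2.
Midpoints: P̄ = 9.00, Q̄ = 798.0.
ε = (ΔQ/ΔP)(P̄/Q̄) = (-404/2)(9.00/798.0).

-2.28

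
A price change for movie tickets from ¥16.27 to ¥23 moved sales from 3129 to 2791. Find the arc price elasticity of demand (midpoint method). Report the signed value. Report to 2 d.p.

ΔQ = 2791 − 3129 = -338; ΔP = 23 − 16.27 = 6.73.
Midpoints: P̄ = 19.63, Q̄ = 2960.0.
ε = (ΔQ/ΔP)(P̄/Q̄) = (-338/6.73)(19.63/2960.0).

-0.33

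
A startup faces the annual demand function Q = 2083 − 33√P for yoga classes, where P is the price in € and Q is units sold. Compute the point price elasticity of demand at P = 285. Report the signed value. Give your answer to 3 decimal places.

At P = 285, Q = 1525.896.
dQ/dP = −33/(2√P) = -0.977.
ε = (dQ/dP)(P/Q) = (-0.977)(285/1525.896).
|ε| < 1, so demand is inelastic at this price.

-0.183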